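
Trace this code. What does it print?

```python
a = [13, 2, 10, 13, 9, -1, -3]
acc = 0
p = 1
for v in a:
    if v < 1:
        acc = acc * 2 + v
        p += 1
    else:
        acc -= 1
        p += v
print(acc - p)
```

-75

v=13: not <1, acc = 0-1 = -1; p=14
v=2: not <1, acc = (-1)-1 = -2; p=16
v=10: not <1, acc = (-2)-1 = -3; p=26
v=13: not <1, acc = (-3)-1 = -4; p=39
v=9: not <1, acc = (-4)-1 = -5; p=48
v=-1: <1, acc = (-5)*2+(-1) = -11; p=49
v=-3: <1, acc = (-11)*2+(-3) = -25; p=50
acc-p = (-25)-50 = -75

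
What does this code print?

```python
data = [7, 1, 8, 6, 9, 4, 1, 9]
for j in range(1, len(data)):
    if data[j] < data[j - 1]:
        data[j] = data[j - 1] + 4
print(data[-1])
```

35

j=1: 1<7, data[1] = 7+4 = 11 → [7, 11, 8, 6, 9, 4, 1, 9]
j=2: 8<11, data[2] = 11+4 = 15 → [7, 11, 15, 6, 9, 4, 1, 9]
j=3: 6<15, data[3] = 15+4 = 19 → [7, 11, 15, 19, 9, 4, 1, 9]
j=4: 9<19, data[4] = 19+4 = 23 → [7, 11, 15, 19, 23, 4, 1, 9]
j=5: 4<23, data[5] = 23+4 = 27 → [7, 11, 15, 19, 23, 27, 1, 9]
j=6: 1<27, data[6] = 27+4 = 31 → [7, 11, 15, 19, 23, 27, 31, 9]
j=7: 9<31, data[7] = 31+4 = 35 → [7, 11, 15, 19, 23, 27, 31, 35]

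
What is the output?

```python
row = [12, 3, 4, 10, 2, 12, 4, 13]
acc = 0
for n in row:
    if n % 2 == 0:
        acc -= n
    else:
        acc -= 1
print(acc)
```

n=12: even, acc = 0-12 = -12
n=3: not even, acc = (-12)-1 = -13
n=4: even, acc = (-13)-4 = -17
n=10: even, acc = (-17)-10 = -27
n=2: even, acc = (-27)-2 = -29
n=12: even, acc = (-29)-12 = -41
n=4: even, acc = (-41)-4 = -45
n=13: not even, acc = (-45)-1 = -46

-46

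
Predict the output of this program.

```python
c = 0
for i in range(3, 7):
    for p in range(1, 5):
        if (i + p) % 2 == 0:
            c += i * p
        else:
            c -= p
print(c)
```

72

i=3,p=1: even sum, c = 0+3 = 3
i=3,p=2: odd sum, c = 3-2 = 1
i=3,p=3: even sum, c = 1+9 = 10
i=3,p=4: odd sum, c = 10-4 = 6
i=4,p=1: odd sum, c = 6-1 = 5
i=4,p=2: even sum, c = 5+8 = 13
i=4,p=3: odd sum, c = 13-3 = 10
i=4,p=4: even sum, c = 10+16 = 26
i=5,p=1: even sum, c = 26+5 = 31
i=5,p=2: odd sum, c = 31-2 = 29
i=5,p=3: even sum, c = 29+15 = 44
i=5,p=4: odd sum, c = 44-4 = 40
i=6,p=1: odd sum, c = 40-1 = 39
i=6,p=2: even sum, c = 39+12 = 51
i=6,p=3: odd sum, c = 51-3 = 48
i=6,p=4: even sum, c = 48+24 = 72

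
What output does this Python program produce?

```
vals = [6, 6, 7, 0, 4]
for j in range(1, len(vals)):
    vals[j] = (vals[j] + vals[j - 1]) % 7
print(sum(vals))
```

j=1: vals[1] = (6+6)%7 = 5 → [6, 5, 7, 0, 4]
j=2: vals[2] = (7+5)%7 = 5 → [6, 5, 5, 0, 4]
j=3: vals[3] = (0+5)%7 = 5 → [6, 5, 5, 5, 4]
j=4: vals[4] = (4+5)%7 = 2 → [6, 5, 5, 5, 2]
sum = 23

23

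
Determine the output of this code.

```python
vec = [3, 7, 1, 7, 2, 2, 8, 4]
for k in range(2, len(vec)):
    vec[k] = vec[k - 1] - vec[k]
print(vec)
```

[3, 7, 6, -1, -3, -5, -13, -17]

k=2: vec[2] = 7-1 = 6 → [3, 7, 6, 7, 2, 2, 8, 4]
k=3: vec[3] = 6-7 = -1 → [3, 7, 6, -1, 2, 2, 8, 4]
k=4: vec[4] = (-1)-2 = -3 → [3, 7, 6, -1, -3, 2, 8, 4]
k=5: vec[5] = (-3)-2 = -5 → [3, 7, 6, -1, -3, -5, 8, 4]
k=6: vec[6] = (-5)-8 = -13 → [3, 7, 6, -1, -3, -5, -13, 4]
k=7: vec[7] = (-13)-4 = -17 → [3, 7, 6, -1, -3, -5, -13, -17]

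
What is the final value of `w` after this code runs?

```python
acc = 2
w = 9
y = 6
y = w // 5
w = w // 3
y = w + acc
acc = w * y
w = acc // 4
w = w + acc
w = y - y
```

0

y = 9//5 = 1
w = 9//3 = 3
y = 3+2 = 5
acc = 3*5 = 15
w = 15//4 = 3
w = 3+15 = 18
w = 5-5 = 0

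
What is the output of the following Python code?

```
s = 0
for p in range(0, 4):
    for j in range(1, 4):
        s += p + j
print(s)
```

p=0,j=1: s = 0+1 = 1
p=0,j=2: s = 1+2 = 3
p=0,j=3: s = 3+3 = 6
p=1,j=1: s = 6+2 = 8
p=1,j=2: s = 8+3 = 11
p=1,j=3: s = 11+4 = 15
p=2,j=1: s = 15+3 = 18
p=2,j=2: s = 18+4 = 22
p=2,j=3: s = 22+5 = 27
p=3,j=1: s = 27+4 = 31
p=3,j=2: s = 31+5 = 36
p=3,j=3: s = 36+6 = 42

42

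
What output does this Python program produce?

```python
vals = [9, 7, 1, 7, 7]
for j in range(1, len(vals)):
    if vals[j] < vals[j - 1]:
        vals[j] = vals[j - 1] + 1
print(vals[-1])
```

13

j=1: 7<9, vals[1] = 9+1 = 10 → [9, 10, 1, 7, 7]
j=2: 1<10, vals[2] = 10+1 = 11 → [9, 10, 11, 7, 7]
j=3: 7<11, vals[3] = 11+1 = 12 → [9, 10, 11, 12, 7]
j=4: 7<12, vals[4] = 12+1 = 13 → [9, 10, 11, 12, 13]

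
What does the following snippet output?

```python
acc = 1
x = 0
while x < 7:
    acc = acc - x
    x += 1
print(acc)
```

-20

x=0: acc = 1-0 = 1
x=1: acc = 1-1 = 0
x=2: acc = 0-2 = -2
x=3: acc = (-2)-3 = -5
x=4: acc = (-5)-4 = -9
x=5: acc = (-9)-5 = -14
x=6: acc = (-14)-6 = -20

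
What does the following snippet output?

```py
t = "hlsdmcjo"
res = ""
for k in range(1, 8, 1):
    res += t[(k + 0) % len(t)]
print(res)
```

lsdmcjo

k=1: add t[1]='l' → 'l'
k=2: add t[2]='s' → 'ls'
k=3: add t[3]='d' → 'lsd'
k=4: add t[4]='m' → 'lsdm'
k=5: add t[5]='c' → 'lsdmc'
k=6: add t[6]='j' → 'lsdmcj'
k=7: add t[7]='o' → 'lsdmcjo'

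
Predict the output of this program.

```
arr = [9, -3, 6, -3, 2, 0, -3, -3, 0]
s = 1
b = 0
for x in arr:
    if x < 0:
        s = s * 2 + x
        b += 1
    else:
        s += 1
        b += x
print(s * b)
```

84

x=9: not <0, s = 1+1 = 2; b=9
x=-3: <0, s = 2*2+(-3) = 1; b=10
x=6: not <0, s = 1+1 = 2; b=16
x=-3: <0, s = 2*2+(-3) = 1; b=17
x=2: not <0, s = 1+1 = 2; b=19
x=0: not <0, s = 2+1 = 3; b=19
x=-3: <0, s = 3*2+(-3) = 3; b=20
x=-3: <0, s = 3*2+(-3) = 3; b=21
x=0: not <0, s = 3+1 = 4; b=21
s*b = 4*21 = 84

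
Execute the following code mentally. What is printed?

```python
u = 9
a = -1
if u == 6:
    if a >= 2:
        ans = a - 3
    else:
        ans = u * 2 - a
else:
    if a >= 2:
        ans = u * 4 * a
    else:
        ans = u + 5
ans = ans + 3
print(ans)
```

u=9, a=-1
u == 6 is False; a >= 2 is False
→ ans = u + 5 = 14
ans = 14+3 = 17

17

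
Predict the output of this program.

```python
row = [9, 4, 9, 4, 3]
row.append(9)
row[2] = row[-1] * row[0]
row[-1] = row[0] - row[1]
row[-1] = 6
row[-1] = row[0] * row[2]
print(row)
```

append 9 → [9, 4, 9, 4, 3, 9]
row[2] = row[-1]*row[0] = 9*9 = 81 → [9, 4, 81, 4, 3, 9]
row[-1] = row[0]-row[1] = 9-4 = 5 → [9, 4, 81, 4, 3, 5]
row[-1] = 6 → [9, 4, 81, 4, 3, 6]
row[-1] = row[0]*row[2] = 9*81 = 729 → [9, 4, 81, 4, 3, 729]

[9, 4, 81, 4, 3, 729]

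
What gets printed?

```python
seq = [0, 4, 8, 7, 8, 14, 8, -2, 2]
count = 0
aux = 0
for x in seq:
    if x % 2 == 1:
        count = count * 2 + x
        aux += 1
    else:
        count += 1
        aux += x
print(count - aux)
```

x=0: not odd, count = 0+1 = 1; aux=0
x=4: not odd, count = 1+1 = 2; aux=4
x=8: not odd, count = 2+1 = 3; aux=12
x=7: odd, count = 3*2+7 = 13; aux=13
x=8: not odd, count = 13+1 = 14; aux=21
x=14: not odd, count = 14+1 = 15; aux=35
x=8: not odd, count = 15+1 = 16; aux=43
x=-2: not odd, count = 16+1 = 17; aux=41
x=2: not odd, count = 17+1 = 18; aux=43
count-aux = 18-43 = -25

-25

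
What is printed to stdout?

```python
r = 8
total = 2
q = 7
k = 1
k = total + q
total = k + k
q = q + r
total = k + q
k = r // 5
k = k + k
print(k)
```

k = 2+7 = 9
total = 9+9 = 18
q = 7+8 = 15
total = 9+15 = 24
k = 8//5 = 1
k = 1+1 = 2

2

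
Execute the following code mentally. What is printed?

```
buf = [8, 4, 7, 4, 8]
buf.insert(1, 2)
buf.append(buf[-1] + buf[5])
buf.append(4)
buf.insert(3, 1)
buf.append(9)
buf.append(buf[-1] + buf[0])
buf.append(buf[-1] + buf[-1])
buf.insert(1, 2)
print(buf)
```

insert 2 at 1 → [8, 2, 4, 7, 4, 8]
append buf[-1]+buf[5] = 8+8 = 16 → [8, 2, 4, 7, 4, 8, 16]
append 4 → [8, 2, 4, 7, 4, 8, 16, 4]
insert 1 at 3 → [8, 2, 4, 1, 7, 4, 8, 16, 4]
append 9 → [8, 2, 4, 1, 7, 4, 8, 16, 4, 9]
append buf[-1]+buf[0] = 9+8 = 17 → [8, 2, 4, 1, 7, 4, 8, 16, 4, 9, 17]
append buf[-1]+buf[-1] = 17+17 = 34 → [8, 2, 4, 1, 7, 4, 8, 16, 4, 9, 17, 34]
insert 2 at 1 → [8, 2, 2, 4, 1, 7, 4, 8, 16, 4, 9, 17, 34]

[8, 2, 2, 4, 1, 7, 4, 8, 16, 4, 9, 17, 34]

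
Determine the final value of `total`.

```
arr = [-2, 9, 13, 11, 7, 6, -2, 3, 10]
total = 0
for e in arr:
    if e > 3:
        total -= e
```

-56

e=-2: not >3
e=9: >3, total = 0-9 = -9
e=13: >3, total = (-9)-13 = -22
e=11: >3, total = (-22)-11 = -33
e=7: >3, total = (-33)-7 = -40
e=6: >3, total = (-40)-6 = -46
e=-2: not >3
e=3: not >3
e=10: >3, total = (-46)-10 = -56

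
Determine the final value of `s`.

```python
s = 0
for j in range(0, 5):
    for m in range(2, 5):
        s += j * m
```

j=0,m=2: s = 0+0 = 0
j=0,m=3: s = 0+0 = 0
j=0,m=4: s = 0+0 = 0
j=1,m=2: s = 0+2 = 2
j=1,m=3: s = 2+3 = 5
j=1,m=4: s = 5+4 = 9
j=2,m=2: s = 9+4 = 13
j=2,m=3: s = 13+6 = 19
j=2,m=4: s = 19+8 = 27
j=3,m=2: s = 27+6 = 33
j=3,m=3: s = 33+9 = 42
j=3,m=4: s = 42+12 = 54
j=4,m=2: s = 54+8 = 62
j=4,m=3: s = 62+12 = 74
j=4,m=4: s = 74+16 = 90

90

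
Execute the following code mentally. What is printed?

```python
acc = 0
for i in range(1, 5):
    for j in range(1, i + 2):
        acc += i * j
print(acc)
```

i=1,j=1: acc = 0+1 = 1
i=1,j=2: acc = 1+2 = 3
i=2,j=1: acc = 3+2 = 5
i=2,j=2: acc = 5+4 = 9
i=2,j=3: acc = 9+6 = 15
i=3,j=1: acc = 15+3 = 18
i=3,j=2: acc = 18+6 = 24
i=3,j=3: acc = 24+9 = 33
i=3,j=4: acc = 33+12 = 45
i=4,j=1: acc = 45+4 = 49
i=4,j=2: acc = 49+8 = 57
i=4,j=3: acc = 57+12 = 69
i=4,j=4: acc = 69+16 = 85
i=4,j=5: acc = 85+20 = 105

105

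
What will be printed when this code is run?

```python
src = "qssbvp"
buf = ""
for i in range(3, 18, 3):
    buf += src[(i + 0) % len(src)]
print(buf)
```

i=3: add src[3]='b' → 'b'
i=6: add src[0]='q' → 'bq'
i=9: add src[3]='b' → 'bqb'
i=12: add src[0]='q' → 'bqbq'
i=15: add src[3]='b' → 'bqbqb'

bqbqb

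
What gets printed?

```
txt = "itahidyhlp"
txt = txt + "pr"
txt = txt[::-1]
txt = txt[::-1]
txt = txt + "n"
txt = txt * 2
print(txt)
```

itahidyhlpprnitahidyhlpprn

+ 'pr' → 'itahidyhlppr'
reverse → 'rpplhydihati'
reverse → 'itahidyhlppr'
+ 'n' → 'itahidyhlpprn'
repeat ×2 → 'itahidyhlpprnitahidyhlpprn'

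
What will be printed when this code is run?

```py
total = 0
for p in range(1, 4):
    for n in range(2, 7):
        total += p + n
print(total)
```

p=1,n=2: total = 0+3 = 3
p=1,n=3: total = 3+4 = 7
p=1,n=4: total = 7+5 = 12
p=1,n=5: total = 12+6 = 18
p=1,n=6: total = 18+7 = 25
p=2,n=2: total = 25+4 = 29
p=2,n=3: total = 29+5 = 34
p=2,n=4: total = 34+6 = 40
p=2,n=5: total = 40+7 = 47
p=2,n=6: total = 47+8 = 55
p=3,n=2: total = 55+5 = 60
p=3,n=3: total = 60+6 = 66
p=3,n=4: total = 66+7 = 73
p=3,n=5: total = 73+8 = 81
p=3,n=6: total = 81+9 = 90

90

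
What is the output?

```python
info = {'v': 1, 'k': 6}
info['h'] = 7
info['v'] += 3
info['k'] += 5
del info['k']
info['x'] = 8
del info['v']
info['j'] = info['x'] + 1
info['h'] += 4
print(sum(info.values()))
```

info['h'] = 7 → {'v': 1, 'k': 6, 'h': 7}
info['v'] = 1+3 = 4 → {'v': 4, 'k': 6, 'h': 7}
info['k'] = 6+5 = 11 → {'v': 4, 'k': 11, 'h': 7}
del 'k' → {'v': 4, 'h': 7}
info['x'] = 8 → {'v': 4, 'h': 7, 'x': 8}
del 'v' → {'h': 7, 'x': 8}
info['j'] = info['x']+1 = 9 → {'h': 7, 'x': 8, 'j': 9}
info['h'] = 7+4 = 11 → {'h': 11, 'x': 8, 'j': 9}
sum of values = 28

28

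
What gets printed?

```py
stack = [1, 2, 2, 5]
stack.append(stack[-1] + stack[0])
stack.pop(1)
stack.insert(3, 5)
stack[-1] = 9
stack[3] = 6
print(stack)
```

[1, 2, 5, 6, 9]

append stack[-1]+stack[0] = 5+1 = 6 → [1, 2, 2, 5, 6]
pop(1) removes 2 → [1, 2, 5, 6]
insert 5 at 3 → [1, 2, 5, 5, 6]
stack[-1] = 9 → [1, 2, 5, 5, 9]
stack[3] = 6 → [1, 2, 5, 6, 9]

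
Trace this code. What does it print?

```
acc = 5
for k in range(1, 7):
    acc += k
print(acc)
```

26

k=1: acc = 5+1 = 6
k=2: acc = 6+2 = 8
k=3: acc = 8+3 = 11
k=4: acc = 11+4 = 15
k=5: acc = 15+5 = 20
k=6: acc = 20+6 = 26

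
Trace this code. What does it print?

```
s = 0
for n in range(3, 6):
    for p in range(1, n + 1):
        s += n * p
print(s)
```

n=3,p=1: s = 0+3 = 3
n=3,p=2: s = 3+6 = 9
n=3,p=3: s = 9+9 = 18
n=4,p=1: s = 18+4 = 22
n=4,p=2: s = 22+8 = 30
n=4,p=3: s = 30+12 = 42
n=4,p=4: s = 42+16 = 58
n=5,p=1: s = 58+5 = 63
n=5,p=2: s = 63+10 = 73
n=5,p=3: s = 73+15 = 88
n=5,p=4: s = 88+20 = 108
n=5,p=5: s = 108+25 = 133

133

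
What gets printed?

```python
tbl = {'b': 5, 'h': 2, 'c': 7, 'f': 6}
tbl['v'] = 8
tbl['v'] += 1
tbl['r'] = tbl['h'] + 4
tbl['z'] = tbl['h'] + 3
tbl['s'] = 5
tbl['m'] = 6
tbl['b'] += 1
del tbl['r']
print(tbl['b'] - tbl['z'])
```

tbl['v'] = 8 → {'b': 5, 'h': 2, 'c': 7, 'f': 6, 'v': 8}
tbl['v'] = 8+1 = 9 → {'b': 5, 'h': 2, 'c': 7, 'f': 6, 'v': 9}
tbl['r'] = tbl['h']+4 = 6 → {'b': 5, 'h': 2, 'c': 7, 'f': 6, 'v': 9, 'r': 6}
tbl['z'] = tbl['h']+3 = 5 → {'b': 5, 'h': 2, 'c': 7, 'f': 6, 'v': 9, 'r': 6, 'z': 5}
tbl['s'] = 5 → {'b': 5, 'h': 2, 'c': 7, 'f': 6, 'v': 9, 'r': 6, 'z': 5, 's': 5}
tbl['m'] = 6 → {'b': 5, 'h': 2, 'c': 7, 'f': 6, 'v': 9, 'r': 6, 'z': 5, 's': 5, 'm': 6}
tbl['b'] = 5+1 = 6 → {'b': 6, 'h': 2, 'c': 7, 'f': 6, 'v': 9, 'r': 6, 'z': 5, 's': 5, 'm': 6}
del 'r' → {'b': 6, 'h': 2, 'c': 7, 'f': 6, 'v': 9, 'z': 5, 's': 5, 'm': 6}
tbl['b']-tbl['z'] = 6-5 = 1

1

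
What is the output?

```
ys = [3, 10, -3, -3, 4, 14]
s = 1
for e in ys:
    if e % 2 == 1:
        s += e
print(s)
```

e=3: odd, s = 1+3 = 4
e=10: not odd
e=-3: odd, s = 4+(-3) = 1
e=-3: odd, s = 1+(-3) = -2
e=4: not odd
e=14: not odd

-2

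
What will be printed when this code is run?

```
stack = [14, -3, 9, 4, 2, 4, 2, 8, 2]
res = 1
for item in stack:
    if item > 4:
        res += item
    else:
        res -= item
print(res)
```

item=14: >4, res = 1+14 = 15
item=-3: not >4, res = 15-(-3) = 18
item=9: >4, res = 18+9 = 27
item=4: not >4, res = 27-4 = 23
item=2: not >4, res = 23-2 = 21
item=4: not >4, res = 21-4 = 17
item=2: not >4, res = 17-2 = 15
item=8: >4, res = 15+8 = 23
item=2: not >4, res = 23-2 = 21

21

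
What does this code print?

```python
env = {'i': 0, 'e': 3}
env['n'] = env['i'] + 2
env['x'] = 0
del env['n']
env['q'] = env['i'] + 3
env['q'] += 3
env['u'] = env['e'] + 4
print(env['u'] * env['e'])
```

env['n'] = env['i']+2 = 2 → {'i': 0, 'e': 3, 'n': 2}
env['x'] = 0 → {'i': 0, 'e': 3, 'n': 2, 'x': 0}
del 'n' → {'i': 0, 'e': 3, 'x': 0}
env['q'] = env['i']+3 = 3 → {'i': 0, 'e': 3, 'x': 0, 'q': 3}
env['q'] = 3+3 = 6 → {'i': 0, 'e': 3, 'x': 0, 'q': 6}
env['u'] = env['e']+4 = 7 → {'i': 0, 'e': 3, 'x': 0, 'q': 6, 'u': 7}
env['u']*env['e'] = 7*3 = 21

21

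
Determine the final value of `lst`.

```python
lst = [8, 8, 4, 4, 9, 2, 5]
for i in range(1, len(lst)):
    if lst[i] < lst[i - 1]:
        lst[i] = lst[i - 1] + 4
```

[8, 8, 12, 16, 20, 24, 28]

i=1: 8>=8, unchanged → [8, 8, 4, 4, 9, 2, 5]
i=2: 4<8, lst[2] = 8+4 = 12 → [8, 8, 12, 4, 9, 2, 5]
i=3: 4<12, lst[3] = 12+4 = 16 → [8, 8, 12, 16, 9, 2, 5]
i=4: 9<16, lst[4] = 16+4 = 20 → [8, 8, 12, 16, 20, 2, 5]
i=5: 2<20, lst[5] = 20+4 = 24 → [8, 8, 12, 16, 20, 24, 5]
i=6: 5<24, lst[6] = 24+4 = 28 → [8, 8, 12, 16, 20, 24, 28]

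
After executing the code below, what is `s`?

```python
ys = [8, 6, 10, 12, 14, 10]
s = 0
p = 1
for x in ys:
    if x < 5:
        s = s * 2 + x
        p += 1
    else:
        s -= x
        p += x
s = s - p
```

x=8: not <5, s = 0-8 = -8; p=9
x=6: not <5, s = (-8)-6 = -14; p=15
x=10: not <5, s = (-14)-10 = -24; p=25
x=12: not <5, s = (-24)-12 = -36; p=37
x=14: not <5, s = (-36)-14 = -50; p=51
x=10: not <5, s = (-50)-10 = -60; p=61
s-p = (-60)-61 = -121

-121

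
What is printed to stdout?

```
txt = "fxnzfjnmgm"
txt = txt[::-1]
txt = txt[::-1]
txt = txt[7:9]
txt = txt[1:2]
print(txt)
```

reverse → 'mgmnjfznxf'
reverse → 'fxnzfjnmgm'
slice [7:9] → 'mg'
slice [1:2] → 'g'

g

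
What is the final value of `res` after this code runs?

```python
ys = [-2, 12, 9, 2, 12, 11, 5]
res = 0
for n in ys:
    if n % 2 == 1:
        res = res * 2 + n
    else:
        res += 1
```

n=-2: not odd, res = 0+1 = 1
n=12: not odd, res = 1+1 = 2
n=9: odd, res = 2*2+9 = 13
n=2: not odd, res = 13+1 = 14
n=12: not odd, res = 14+1 = 15
n=11: odd, res = 15*2+11 = 41
n=5: odd, res = 41*2+5 = 87

87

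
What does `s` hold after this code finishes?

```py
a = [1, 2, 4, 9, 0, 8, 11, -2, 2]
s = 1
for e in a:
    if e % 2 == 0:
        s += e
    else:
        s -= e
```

-6

e=1: not even, s = 1-1 = 0
e=2: even, s = 0+2 = 2
e=4: even, s = 2+4 = 6
e=9: not even, s = 6-9 = -3
e=0: even, s = (-3)+0 = -3
e=8: even, s = (-3)+8 = 5
e=11: not even, s = 5-11 = -6
e=-2: even, s = (-6)+(-2) = -8
e=2: even, s = (-8)+2 = -6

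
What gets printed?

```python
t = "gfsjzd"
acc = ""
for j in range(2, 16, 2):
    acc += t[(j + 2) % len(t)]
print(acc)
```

j=2: add t[4]='z' → 'z'
j=4: add t[0]='g' → 'zg'
j=6: add t[2]='s' → 'zgs'
j=8: add t[4]='z' → 'zgsz'
j=10: add t[0]='g' → 'zgszg'
j=12: add t[2]='s' → 'zgszgs'
j=14: add t[4]='z' → 'zgszgsz'

zgszgsz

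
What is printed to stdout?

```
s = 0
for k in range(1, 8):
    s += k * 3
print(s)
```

k=1: s = 0+1*3 = 3
k=2: s = 3+2*3 = 9
k=3: s = 9+3*3 = 18
k=4: s = 18+4*3 = 30
k=5: s = 30+5*3 = 45
k=6: s = 45+6*3 = 63
k=7: s = 63+7*3 = 84

84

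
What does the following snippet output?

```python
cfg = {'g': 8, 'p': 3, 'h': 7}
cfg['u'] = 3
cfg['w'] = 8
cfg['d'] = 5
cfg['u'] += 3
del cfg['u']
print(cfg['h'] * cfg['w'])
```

cfg['u'] = 3 → {'g': 8, 'p': 3, 'h': 7, 'u': 3}
cfg['w'] = 8 → {'g': 8, 'p': 3, 'h': 7, 'u': 3, 'w': 8}
cfg['d'] = 5 → {'g': 8, 'p': 3, 'h': 7, 'u': 3, 'w': 8, 'd': 5}
cfg['u'] = 3+3 = 6 → {'g': 8, 'p': 3, 'h': 7, 'u': 6, 'w': 8, 'd': 5}
del 'u' → {'g': 8, 'p': 3, 'h': 7, 'w': 8, 'd': 5}
cfg['h']*cfg['w'] = 7*8 = 56

56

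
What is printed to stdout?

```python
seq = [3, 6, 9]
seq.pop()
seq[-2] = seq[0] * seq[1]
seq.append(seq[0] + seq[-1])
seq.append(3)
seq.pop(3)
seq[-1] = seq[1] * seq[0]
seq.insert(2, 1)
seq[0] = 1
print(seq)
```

pop() removes 9 → [3, 6]
seq[-2] = seq[0]*seq[1] = 3*6 = 18 → [18, 6]
append seq[0]+seq[-1] = 18+6 = 24 → [18, 6, 24]
append 3 → [18, 6, 24, 3]
pop(3) removes 3 → [18, 6, 24]
seq[-1] = seq[1]*seq[0] = 6*18 = 108 → [18, 6, 108]
insert 1 at 2 → [18, 6, 1, 108]
seq[0] = 1 → [1, 6, 1, 108]

[1, 6, 1, 108]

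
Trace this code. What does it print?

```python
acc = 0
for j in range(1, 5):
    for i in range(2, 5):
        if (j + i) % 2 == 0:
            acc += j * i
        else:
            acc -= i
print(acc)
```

j=1,i=2: odd sum, acc = 0-2 = -2
j=1,i=3: even sum, acc = (-2)+3 = 1
j=1,i=4: odd sum, acc = 1-4 = -3
j=2,i=2: even sum, acc = (-3)+4 = 1
j=2,i=3: odd sum, acc = 1-3 = -2
j=2,i=4: even sum, acc = (-2)+8 = 6
j=3,i=2: odd sum, acc = 6-2 = 4
j=3,i=3: even sum, acc = 4+9 = 13
j=3,i=4: odd sum, acc = 13-4 = 9
j=4,i=2: even sum, acc = 9+8 = 17
j=4,i=3: odd sum, acc = 17-3 = 14
j=4,i=4: even sum, acc = 14+16 = 30

30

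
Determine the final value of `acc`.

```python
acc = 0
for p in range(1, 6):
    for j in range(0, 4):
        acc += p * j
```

p=1,j=0: acc = 0+0 = 0
p=1,j=1: acc = 0+1 = 1
p=1,j=2: acc = 1+2 = 3
p=1,j=3: acc = 3+3 = 6
p=2,j=0: acc = 6+0 = 6
p=2,j=1: acc = 6+2 = 8
p=2,j=2: acc = 8+4 = 12
p=2,j=3: acc = 12+6 = 18
p=3,j=0: acc = 18+0 = 18
p=3,j=1: acc = 18+3 = 21
p=3,j=2: acc = 21+6 = 27
p=3,j=3: acc = 27+9 = 36
p=4,j=0: acc = 36+0 = 36
p=4,j=1: acc = 36+4 = 40
p=4,j=2: acc = 40+8 = 48
p=4,j=3: acc = 48+12 = 60
p=5,j=0: acc = 60+0 = 60
p=5,j=1: acc = 60+5 = 65
p=5,j=2: acc = 65+10 = 75
p=5,j=3: acc = 75+15 = 90

90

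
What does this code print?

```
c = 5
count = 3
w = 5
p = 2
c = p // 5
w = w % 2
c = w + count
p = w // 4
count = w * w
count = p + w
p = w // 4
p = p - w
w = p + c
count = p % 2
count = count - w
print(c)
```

c = 2//5 = 0
w = 5%2 = 1
c = 1+3 = 4
p = 1//4 = 0
count = 1*1 = 1
count = 0+1 = 1
p = 1//4 = 0
p = 0-1 = -1
w = (-1)+4 = 3
count = (-1)%2 = 1
count = 1-3 = -2

4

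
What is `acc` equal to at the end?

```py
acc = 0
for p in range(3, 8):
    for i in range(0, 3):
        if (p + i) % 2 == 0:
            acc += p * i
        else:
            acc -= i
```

p=3,i=0: odd sum, acc = 0-0 = 0
p=3,i=1: even sum, acc = 0+3 = 3
p=3,i=2: odd sum, acc = 3-2 = 1
p=4,i=0: even sum, acc = 1+0 = 1
p=4,i=1: odd sum, acc = 1-1 = 0
p=4,i=2: even sum, acc = 0+8 = 8
p=5,i=0: odd sum, acc = 8-0 = 8
p=5,i=1: even sum, acc = 8+5 = 13
p=5,i=2: odd sum, acc = 13-2 = 11
p=6,i=0: even sum, acc = 11+0 = 11
p=6,i=1: odd sum, acc = 11-1 = 10
p=6,i=2: even sum, acc = 10+12 = 22
p=7,i=0: odd sum, acc = 22-0 = 22
p=7,i=1: even sum, acc = 22+7 = 29
p=7,i=2: odd sum, acc = 29-2 = 27

27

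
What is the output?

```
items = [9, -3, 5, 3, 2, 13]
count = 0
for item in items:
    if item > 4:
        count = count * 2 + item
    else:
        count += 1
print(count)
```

67

item=9: >4, count = 0*2+9 = 9
item=-3: not >4, count = 9+1 = 10
item=5: >4, count = 10*2+5 = 25
item=3: not >4, count = 25+1 = 26
item=2: not >4, count = 26+1 = 27
item=13: >4, count = 27*2+13 = 67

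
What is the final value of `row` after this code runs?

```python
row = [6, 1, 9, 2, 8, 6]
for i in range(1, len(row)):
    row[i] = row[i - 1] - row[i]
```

[6, 5, -4, -6, -14, -20]

i=1: row[1] = 6-1 = 5 → [6, 5, 9, 2, 8, 6]
i=2: row[2] = 5-9 = -4 → [6, 5, -4, 2, 8, 6]
i=3: row[3] = (-4)-2 = -6 → [6, 5, -4, -6, 8, 6]
i=4: row[4] = (-6)-8 = -14 → [6, 5, -4, -6, -14, 6]
i=5: row[5] = (-14)-6 = -20 → [6, 5, -4, -6, -14, -20]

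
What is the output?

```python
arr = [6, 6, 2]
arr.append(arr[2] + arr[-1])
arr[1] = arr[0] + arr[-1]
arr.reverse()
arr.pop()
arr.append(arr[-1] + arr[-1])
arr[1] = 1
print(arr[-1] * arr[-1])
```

400

append arr[2]+arr[-1] = 2+2 = 4 → [6, 6, 2, 4]
arr[1] = arr[0]+arr[-1] = 6+4 = 10 → [6, 10, 2, 4]
reverse → [4, 2, 10, 6]
pop() removes 6 → [4, 2, 10]
append arr[-1]+arr[-1] = 10+10 = 20 → [4, 2, 10, 20]
arr[1] = 1 → [4, 1, 10, 20]
arr[-1]*arr[-1] = 20*20 = 400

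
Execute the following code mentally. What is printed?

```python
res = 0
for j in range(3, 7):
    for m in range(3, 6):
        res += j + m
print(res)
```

j=3,m=3: res = 0+6 = 6
j=3,m=4: res = 6+7 = 13
j=3,m=5: res = 13+8 = 21
j=4,m=3: res = 21+7 = 28
j=4,m=4: res = 28+8 = 36
j=4,m=5: res = 36+9 = 45
j=5,m=3: res = 45+8 = 53
j=5,m=4: res = 53+9 = 62
j=5,m=5: res = 62+10 = 72
j=6,m=3: res = 72+9 = 81
j=6,m=4: res = 81+10 = 91
j=6,m=5: res = 91+11 = 102

102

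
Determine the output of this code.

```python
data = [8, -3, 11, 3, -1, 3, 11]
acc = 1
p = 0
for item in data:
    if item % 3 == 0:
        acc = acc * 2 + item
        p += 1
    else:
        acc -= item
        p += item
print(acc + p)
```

-80

item=8: not %3==0, acc = 1-8 = -7; p=8
item=-3: %3==0, acc = (-7)*2+(-3) = -17; p=9
item=11: not %3==0, acc = (-17)-11 = -28; p=20
item=3: %3==0, acc = (-28)*2+3 = -53; p=21
item=-1: not %3==0, acc = (-53)-(-1) = -52; p=20
item=3: %3==0, acc = (-52)*2+3 = -101; p=21
item=11: not %3==0, acc = (-101)-11 = -112; p=32
acc+p = (-112)+32 = -80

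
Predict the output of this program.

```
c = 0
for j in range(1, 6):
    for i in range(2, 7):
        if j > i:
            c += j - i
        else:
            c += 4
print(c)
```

j=1,i=2: not 1>2, c = 0+4 = 4
j=1,i=3: not 1>3, c = 4+4 = 8
j=1,i=4: not 1>4, c = 8+4 = 12
j=1,i=5: not 1>5, c = 12+4 = 16
j=1,i=6: not 1>6, c = 16+4 = 20
j=2,i=2: not 2>2, c = 20+4 = 24
j=2,i=3: not 2>3, c = 24+4 = 28
j=2,i=4: not 2>4, c = 28+4 = 32
j=2,i=5: not 2>5, c = 32+4 = 36
j=2,i=6: not 2>6, c = 36+4 = 40
j=3,i=2: 3>2, c = 40+1 = 41
j=3,i=3: not 3>3, c = 41+4 = 45
j=3,i=4: not 3>4, c = 45+4 = 49
j=3,i=5: not 3>5, c = 49+4 = 53
j=3,i=6: not 3>6, c = 53+4 = 57
j=4,i=2: 4>2, c = 57+2 = 59
j=4,i=3: 4>3, c = 59+1 = 60
j=4,i=4: not 4>4, c = 60+4 = 64
j=4,i=5: not 4>5, c = 64+4 = 68
j=4,i=6: not 4>6, c = 68+4 = 72
j=5,i=2: 5>2, c = 72+3 = 75
j=5,i=3: 5>3, c = 75+2 = 77
j=5,i=4: 5>4, c = 77+1 = 78
j=5,i=5: not 5>5, c = 78+4 = 82
j=5,i=6: not 5>6, c = 82+4 = 86

86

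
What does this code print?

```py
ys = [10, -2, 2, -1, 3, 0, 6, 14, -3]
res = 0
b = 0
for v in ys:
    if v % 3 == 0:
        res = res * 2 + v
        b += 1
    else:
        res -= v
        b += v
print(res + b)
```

v=10: not %3==0, res = 0-10 = -10; b=10
v=-2: not %3==0, res = (-10)-(-2) = -8; b=8
v=2: not %3==0, res = (-8)-2 = -10; b=10
v=-1: not %3==0, res = (-10)-(-1) = -9; b=9
v=3: %3==0, res = (-9)*2+3 = -15; b=10
v=0: %3==0, res = (-15)*2+0 = -30; b=11
v=6: %3==0, res = (-30)*2+6 = -54; b=12
v=14: not %3==0, res = (-54)-14 = -68; b=26
v=-3: %3==0, res = (-68)*2+(-3) = -139; b=27
res+b = (-139)+27 = -112

-112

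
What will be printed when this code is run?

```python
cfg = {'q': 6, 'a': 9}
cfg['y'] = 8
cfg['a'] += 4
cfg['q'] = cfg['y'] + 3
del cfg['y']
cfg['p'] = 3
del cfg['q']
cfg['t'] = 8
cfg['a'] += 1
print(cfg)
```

cfg['y'] = 8 → {'q': 6, 'a': 9, 'y': 8}
cfg['a'] = 9+4 = 13 → {'q': 6, 'a': 13, 'y': 8}
cfg['q'] = cfg['y']+3 = 11 → {'q': 11, 'a': 13, 'y': 8}
del 'y' → {'q': 11, 'a': 13}
cfg['p'] = 3 → {'q': 11, 'a': 13, 'p': 3}
del 'q' → {'a': 13, 'p': 3}
cfg['t'] = 8 → {'a': 13, 'p': 3, 't': 8}
cfg['a'] = 13+1 = 14 → {'a': 14, 'p': 3, 't': 8}

{'a': 14, 'p': 3, 't': 8}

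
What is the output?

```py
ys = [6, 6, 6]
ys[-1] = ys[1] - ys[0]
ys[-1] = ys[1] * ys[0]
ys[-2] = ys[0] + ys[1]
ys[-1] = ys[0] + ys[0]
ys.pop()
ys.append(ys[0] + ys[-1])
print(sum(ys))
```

36

ys[-1] = ys[1]-ys[0] = 6-6 = 0 → [6, 6, 0]
ys[-1] = ys[1]*ys[0] = 6*6 = 36 → [6, 6, 36]
ys[-2] = ys[0]+ys[1] = 6+6 = 12 → [6, 12, 36]
ys[-1] = ys[0]+ys[0] = 6+6 = 12 → [6, 12, 12]
pop() removes 12 → [6, 12]
append ys[0]+ys[-1] = 6+12 = 18 → [6, 12, 18]
sum = 36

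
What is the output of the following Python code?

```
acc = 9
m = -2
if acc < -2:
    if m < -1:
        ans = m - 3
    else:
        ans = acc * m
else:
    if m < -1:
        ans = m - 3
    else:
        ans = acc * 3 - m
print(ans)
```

-5

acc=9, m=-2
acc < -2 is False; m < -1 is True
→ ans = m - 3 = -5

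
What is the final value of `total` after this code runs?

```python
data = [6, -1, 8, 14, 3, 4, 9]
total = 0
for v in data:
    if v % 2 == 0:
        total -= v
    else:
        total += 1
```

-29

v=6: even, total = 0-6 = -6
v=-1: not even, total = (-6)+1 = -5
v=8: even, total = (-5)-8 = -13
v=14: even, total = (-13)-14 = -27
v=3: not even, total = (-27)+1 = -26
v=4: even, total = (-26)-4 = -30
v=9: not even, total = (-30)+1 = -29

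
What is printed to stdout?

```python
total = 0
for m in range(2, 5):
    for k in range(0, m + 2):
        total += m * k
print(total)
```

m=2,k=0: total = 0+0 = 0
m=2,k=1: total = 0+2 = 2
m=2,k=2: total = 2+4 = 6
m=2,k=3: total = 6+6 = 12
m=3,k=0: total = 12+0 = 12
m=3,k=1: total = 12+3 = 15
m=3,k=2: total = 15+6 = 21
m=3,k=3: total = 21+9 = 30
m=3,k=4: total = 30+12 = 42
m=4,k=0: total = 42+0 = 42
m=4,k=1: total = 42+4 = 46
m=4,k=2: total = 46+8 = 54
m=4,k=3: total = 54+12 = 66
m=4,k=4: total = 66+16 = 82
m=4,k=5: total = 82+20 = 102

102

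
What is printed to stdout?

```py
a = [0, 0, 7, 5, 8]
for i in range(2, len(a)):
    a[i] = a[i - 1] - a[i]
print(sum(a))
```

i=2: a[2] = 0-7 = -7 → [0, 0, -7, 5, 8]
i=3: a[3] = (-7)-5 = -12 → [0, 0, -7, -12, 8]
i=4: a[4] = (-12)-8 = -20 → [0, 0, -7, -12, -20]
sum = -39

-39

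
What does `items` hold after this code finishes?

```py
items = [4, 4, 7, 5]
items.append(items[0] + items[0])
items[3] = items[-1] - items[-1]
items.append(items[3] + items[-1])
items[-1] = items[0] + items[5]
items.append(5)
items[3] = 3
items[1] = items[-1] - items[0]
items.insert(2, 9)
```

append items[0]+items[0] = 4+4 = 8 → [4, 4, 7, 5, 8]
items[3] = items[-1]-items[-1] = 8-8 = 0 → [4, 4, 7, 0, 8]
append items[3]+items[-1] = 0+8 = 8 → [4, 4, 7, 0, 8, 8]
items[-1] = items[0]+items[5] = 4+8 = 12 → [4, 4, 7, 0, 8, 12]
append 5 → [4, 4, 7, 0, 8, 12, 5]
items[3] = 3 → [4, 4, 7, 3, 8, 12, 5]
items[1] = items[-1]-items[0] = 5-4 = 1 → [4, 1, 7, 3, 8, 12, 5]
insert 9 at 2 → [4, 1, 9, 7, 3, 8, 12, 5]

[4, 1, 9, 7, 3, 8, 12, 5]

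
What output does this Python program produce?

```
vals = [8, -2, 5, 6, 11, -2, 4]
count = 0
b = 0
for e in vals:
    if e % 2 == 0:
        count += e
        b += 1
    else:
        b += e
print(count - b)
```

e=8: even, count = 0+8 = 8; b=1
e=-2: even, count = 8+(-2) = 6; b=2
e=5: not even; b=7
e=6: even, count = 6+6 = 12; b=8
e=11: not even; b=19
e=-2: even, count = 12+(-2) = 10; b=20
e=4: even, count = 10+4 = 14; b=21
count-b = 14-21 = -7

-7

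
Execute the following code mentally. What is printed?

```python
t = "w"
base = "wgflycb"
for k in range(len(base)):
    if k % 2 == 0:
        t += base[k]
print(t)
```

k=0: add 'w' → 'ww'
k=1: skip
k=2: add 'f' → 'wwf'
k=3: skip
k=4: add 'y' → 'wwfy'
k=5: skip
k=6: add 'b' → 'wwfyb'

wwfyb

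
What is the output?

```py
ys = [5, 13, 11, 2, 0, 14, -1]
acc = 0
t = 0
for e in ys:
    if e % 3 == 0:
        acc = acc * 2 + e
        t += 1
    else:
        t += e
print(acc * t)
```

e=5: not %3==0; t=5
e=13: not %3==0; t=18
e=11: not %3==0; t=29
e=2: not %3==0; t=31
e=0: %3==0, acc = 0*2+0 = 0; t=32
e=14: not %3==0; t=46
e=-1: not %3==0; t=45
acc*t = 0*45 = 0

0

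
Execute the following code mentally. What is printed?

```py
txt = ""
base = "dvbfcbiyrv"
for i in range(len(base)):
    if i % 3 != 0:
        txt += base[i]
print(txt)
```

i=0: skip
i=1: add 'v' → 'v'
i=2: add 'b' → 'vb'
i=3: skip
i=4: add 'c' → 'vbc'
i=5: add 'b' → 'vbcb'
i=6: skip
i=7: add 'y' → 'vbcby'
i=8: add 'r' → 'vbcbyr'
i=9: skip

vbcbyr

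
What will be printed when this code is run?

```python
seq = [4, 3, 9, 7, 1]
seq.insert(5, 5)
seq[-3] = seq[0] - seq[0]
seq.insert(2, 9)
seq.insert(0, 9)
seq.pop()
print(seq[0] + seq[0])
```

insert 5 at 5 → [4, 3, 9, 7, 1, 5]
seq[-3] = seq[0]-seq[0] = 4-4 = 0 → [4, 3, 9, 0, 1, 5]
insert 9 at 2 → [4, 3, 9, 9, 0, 1, 5]
insert 9 at 0 → [9, 4, 3, 9, 9, 0, 1, 5]
pop() removes 5 → [9, 4, 3, 9, 9, 0, 1]
seq[0]+seq[0] = 9+9 = 18

18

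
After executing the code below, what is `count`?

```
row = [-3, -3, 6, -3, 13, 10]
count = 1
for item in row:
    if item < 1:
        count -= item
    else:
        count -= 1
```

item=-3: <1, count = 1-(-3) = 4
item=-3: <1, count = 4-(-3) = 7
item=6: not <1, count = 7-1 = 6
item=-3: <1, count = 6-(-3) = 9
item=13: not <1, count = 9-1 = 8
item=10: not <1, count = 8-1 = 7

7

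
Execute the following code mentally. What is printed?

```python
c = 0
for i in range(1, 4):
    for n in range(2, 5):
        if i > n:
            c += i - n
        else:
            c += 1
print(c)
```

i=1,n=2: not 1>2, c = 0+1 = 1
i=1,n=3: not 1>3, c = 1+1 = 2
i=1,n=4: not 1>4, c = 2+1 = 3
i=2,n=2: not 2>2, c = 3+1 = 4
i=2,n=3: not 2>3, c = 4+1 = 5
i=2,n=4: not 2>4, c = 5+1 = 6
i=3,n=2: 3>2, c = 6+1 = 7
i=3,n=3: not 3>3, c = 7+1 = 8
i=3,n=4: not 3>4, c = 8+1 = 9

9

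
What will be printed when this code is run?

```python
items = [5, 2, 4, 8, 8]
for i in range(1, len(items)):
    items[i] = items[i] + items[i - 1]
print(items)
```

i=1: items[1] = 2+5 = 7 → [5, 7, 4, 8, 8]
i=2: items[2] = 4+7 = 11 → [5, 7, 11, 8, 8]
i=3: items[3] = 8+11 = 19 → [5, 7, 11, 19, 8]
i=4: items[4] = 8+19 = 27 → [5, 7, 11, 19, 27]

[5, 7, 11, 19, 27]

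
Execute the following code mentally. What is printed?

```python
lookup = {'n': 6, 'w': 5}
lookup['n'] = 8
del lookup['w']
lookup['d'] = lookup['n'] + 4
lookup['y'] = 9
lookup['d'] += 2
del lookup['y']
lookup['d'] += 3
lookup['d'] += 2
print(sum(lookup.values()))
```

lookup['n'] = 8 → {'n': 8, 'w': 5}
del 'w' → {'n': 8}
lookup['d'] = lookup['n']+4 = 12 → {'n': 8, 'd': 12}
lookup['y'] = 9 → {'n': 8, 'd': 12, 'y': 9}
lookup['d'] = 12+2 = 14 → {'n': 8, 'd': 14, 'y': 9}
del 'y' → {'n': 8, 'd': 14}
lookup['d'] = 14+3 = 17 → {'n': 8, 'd': 17}
lookup['d'] = 17+2 = 19 → {'n': 8, 'd': 19}
sum of values = 27

27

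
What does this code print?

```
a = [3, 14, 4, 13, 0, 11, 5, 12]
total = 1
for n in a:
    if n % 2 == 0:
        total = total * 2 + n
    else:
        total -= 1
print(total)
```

n=3: not even, total = 1-1 = 0
n=14: even, total = 0*2+14 = 14
n=4: even, total = 14*2+4 = 32
n=13: not even, total = 32-1 = 31
n=0: even, total = 31*2+0 = 62
n=11: not even, total = 62-1 = 61
n=5: not even, total = 61-1 = 60
n=12: even, total = 60*2+12 = 132

132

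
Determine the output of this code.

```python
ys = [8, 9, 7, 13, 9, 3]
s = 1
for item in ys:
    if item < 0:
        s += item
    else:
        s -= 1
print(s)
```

-5

item=8: not <0, s = 1-1 = 0
item=9: not <0, s = 0-1 = -1
item=7: not <0, s = (-1)-1 = -2
item=13: not <0, s = (-2)-1 = -3
item=9: not <0, s = (-3)-1 = -4
item=3: not <0, s = (-4)-1 = -5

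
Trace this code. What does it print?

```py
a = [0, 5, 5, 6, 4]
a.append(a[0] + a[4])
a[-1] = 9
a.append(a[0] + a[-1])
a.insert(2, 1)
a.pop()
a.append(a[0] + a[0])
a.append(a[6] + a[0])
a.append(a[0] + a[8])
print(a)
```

[0, 5, 1, 5, 6, 4, 9, 0, 9, 9]

append a[0]+a[4] = 0+4 = 4 → [0, 5, 5, 6, 4, 4]
a[-1] = 9 → [0, 5, 5, 6, 4, 9]
append a[0]+a[-1] = 0+9 = 9 → [0, 5, 5, 6, 4, 9, 9]
insert 1 at 2 → [0, 5, 1, 5, 6, 4, 9, 9]
pop() removes 9 → [0, 5, 1, 5, 6, 4, 9]
append a[0]+a[0] = 0+0 = 0 → [0, 5, 1, 5, 6, 4, 9, 0]
append a[6]+a[0] = 9+0 = 9 → [0, 5, 1, 5, 6, 4, 9, 0, 9]
append a[0]+a[8] = 0+9 = 9 → [0, 5, 1, 5, 6, 4, 9, 0, 9, 9]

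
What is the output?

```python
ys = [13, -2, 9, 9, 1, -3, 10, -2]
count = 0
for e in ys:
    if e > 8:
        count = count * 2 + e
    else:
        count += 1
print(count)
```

e=13: >8, count = 0*2+13 = 13
e=-2: not >8, count = 13+1 = 14
e=9: >8, count = 14*2+9 = 37
e=9: >8, count = 37*2+9 = 83
e=1: not >8, count = 83+1 = 84
e=-3: not >8, count = 84+1 = 85
e=10: >8, count = 85*2+10 = 180
e=-2: not >8, count = 180+1 = 181

181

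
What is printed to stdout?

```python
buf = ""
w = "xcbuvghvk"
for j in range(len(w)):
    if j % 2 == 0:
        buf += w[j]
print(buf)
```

j=0: add 'x' → 'x'
j=1: skip
j=2: add 'b' → 'xb'
j=3: skip
j=4: add 'v' → 'xbv'
j=5: skip
j=6: add 'h' → 'xbvh'
j=7: skip
j=8: add 'k' → 'xbvhk'

xbvhk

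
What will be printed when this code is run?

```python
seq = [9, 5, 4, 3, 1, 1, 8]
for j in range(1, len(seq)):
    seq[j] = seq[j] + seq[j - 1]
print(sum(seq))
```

j=1: seq[1] = 5+9 = 14 → [9, 14, 4, 3, 1, 1, 8]
j=2: seq[2] = 4+14 = 18 → [9, 14, 18, 3, 1, 1, 8]
j=3: seq[3] = 3+18 = 21 → [9, 14, 18, 21, 1, 1, 8]
j=4: seq[4] = 1+21 = 22 → [9, 14, 18, 21, 22, 1, 8]
j=5: seq[5] = 1+22 = 23 → [9, 14, 18, 21, 22, 23, 8]
j=6: seq[6] = 8+23 = 31 → [9, 14, 18, 21, 22, 23, 31]
sum = 138

138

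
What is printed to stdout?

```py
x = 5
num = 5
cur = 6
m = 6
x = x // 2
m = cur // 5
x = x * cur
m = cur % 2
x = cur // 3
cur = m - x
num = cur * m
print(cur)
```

-2

x = 5//2 = 2
m = 6//5 = 1
x = 2*6 = 12
m = 6%2 = 0
x = 6//3 = 2
cur = 0-2 = -2
num = (-2)*0 = 0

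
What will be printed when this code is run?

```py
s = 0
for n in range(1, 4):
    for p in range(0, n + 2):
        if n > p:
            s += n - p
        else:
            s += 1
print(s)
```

16

n=1,p=0: 1>0, s = 0+1 = 1
n=1,p=1: not 1>1, s = 1+1 = 2
n=1,p=2: not 1>2, s = 2+1 = 3
n=2,p=0: 2>0, s = 3+2 = 5
n=2,p=1: 2>1, s = 5+1 = 6
n=2,p=2: not 2>2, s = 6+1 = 7
n=2,p=3: not 2>3, s = 7+1 = 8
n=3,p=0: 3>0, s = 8+3 = 11
n=3,p=1: 3>1, s = 11+2 = 13
n=3,p=2: 3>2, s = 13+1 = 14
n=3,p=3: not 3>3, s = 14+1 = 15
n=3,p=4: not 3>4, s = 15+1 = 16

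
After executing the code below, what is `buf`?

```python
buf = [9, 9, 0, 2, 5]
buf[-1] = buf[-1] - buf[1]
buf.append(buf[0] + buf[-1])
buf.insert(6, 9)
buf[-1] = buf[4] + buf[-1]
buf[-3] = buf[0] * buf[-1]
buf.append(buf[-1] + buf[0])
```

[9, 9, 0, 2, 45, 5, 5, 14]

buf[-1] = buf[-1]-buf[1] = 5-9 = -4 → [9, 9, 0, 2, -4]
append buf[0]+buf[-1] = 9+(-4) = 5 → [9, 9, 0, 2, -4, 5]
insert 9 at 6 → [9, 9, 0, 2, -4, 5, 9]
buf[-1] = buf[4]+buf[-1] = (-4)+9 = 5 → [9, 9, 0, 2, -4, 5, 5]
buf[-3] = buf[0]*buf[-1] = 9*5 = 45 → [9, 9, 0, 2, 45, 5, 5]
append buf[-1]+buf[0] = 5+9 = 14 → [9, 9, 0, 2, 45, 5, 5, 14]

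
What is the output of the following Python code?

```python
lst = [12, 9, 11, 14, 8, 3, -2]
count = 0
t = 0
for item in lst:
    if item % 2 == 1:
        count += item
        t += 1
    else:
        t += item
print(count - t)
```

item=12: not odd; t=12
item=9: odd, count = 0+9 = 9; t=13
item=11: odd, count = 9+11 = 20; t=14
item=14: not odd; t=28
item=8: not odd; t=36
item=3: odd, count = 20+3 = 23; t=37
item=-2: not odd; t=35
count-t = 23-35 = -12

-12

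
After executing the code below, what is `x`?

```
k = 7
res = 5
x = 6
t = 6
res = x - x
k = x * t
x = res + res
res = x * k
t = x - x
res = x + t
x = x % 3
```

0

res = 6-6 = 0
k = 6*6 = 36
x = 0+0 = 0
res = 0*36 = 0
t = 0-0 = 0
res = 0+0 = 0
x = 0%3 = 0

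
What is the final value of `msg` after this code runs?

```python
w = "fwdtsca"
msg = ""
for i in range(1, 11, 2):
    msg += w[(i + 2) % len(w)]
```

'tcfds'

i=1: add w[3]='t' → 't'
i=3: add w[5]='c' → 'tc'
i=5: add w[0]='f' → 'tcf'
i=7: add w[2]='d' → 'tcfd'
i=9: add w[4]='s' → 'tcfds'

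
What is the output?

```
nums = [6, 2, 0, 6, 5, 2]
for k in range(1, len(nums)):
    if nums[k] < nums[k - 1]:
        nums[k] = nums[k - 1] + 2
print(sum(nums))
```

k=1: 2<6, nums[1] = 6+2 = 8 → [6, 8, 0, 6, 5, 2]
k=2: 0<8, nums[2] = 8+2 = 10 → [6, 8, 10, 6, 5, 2]
k=3: 6<10, nums[3] = 10+2 = 12 → [6, 8, 10, 12, 5, 2]
k=4: 5<12, nums[4] = 12+2 = 14 → [6, 8, 10, 12, 14, 2]
k=5: 2<14, nums[5] = 14+2 = 16 → [6, 8, 10, 12, 14, 16]
sum = 66

66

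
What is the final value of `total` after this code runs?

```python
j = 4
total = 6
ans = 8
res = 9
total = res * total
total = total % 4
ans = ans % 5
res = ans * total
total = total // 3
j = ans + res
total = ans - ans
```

total = 9*6 = 54
total = 54%4 = 2
ans = 8%5 = 3
res = 3*2 = 6
total = 2//3 = 0
j = 3+6 = 9
total = 3-3 = 0

0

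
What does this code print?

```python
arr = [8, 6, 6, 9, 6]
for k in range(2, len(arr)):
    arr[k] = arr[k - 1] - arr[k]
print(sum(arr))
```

-10

k=2: arr[2] = 6-6 = 0 → [8, 6, 0, 9, 6]
k=3: arr[3] = 0-9 = -9 → [8, 6, 0, -9, 6]
k=4: arr[4] = (-9)-6 = -15 → [8, 6, 0, -9, -15]
sum = -10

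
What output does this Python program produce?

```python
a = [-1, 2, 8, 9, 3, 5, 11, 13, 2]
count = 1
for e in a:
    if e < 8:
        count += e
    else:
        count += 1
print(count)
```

16

e=-1: <8, count = 1+(-1) = 0
e=2: <8, count = 0+2 = 2
e=8: not <8, count = 2+1 = 3
e=9: not <8, count = 3+1 = 4
e=3: <8, count = 4+3 = 7
e=5: <8, count = 7+5 = 12
e=11: not <8, count = 12+1 = 13
e=13: not <8, count = 13+1 = 14
e=2: <8, count = 14+2 = 16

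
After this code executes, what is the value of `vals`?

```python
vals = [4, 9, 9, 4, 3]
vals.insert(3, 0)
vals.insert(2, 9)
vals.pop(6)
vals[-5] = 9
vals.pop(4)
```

insert 0 at 3 → [4, 9, 9, 0, 4, 3]
insert 9 at 2 → [4, 9, 9, 9, 0, 4, 3]
pop(6) removes 3 → [4, 9, 9, 9, 0, 4]
vals[-5] = 9 → [4, 9, 9, 9, 0, 4]
pop(4) removes 0 → [4, 9, 9, 9, 4]

[4, 9, 9, 9, 4]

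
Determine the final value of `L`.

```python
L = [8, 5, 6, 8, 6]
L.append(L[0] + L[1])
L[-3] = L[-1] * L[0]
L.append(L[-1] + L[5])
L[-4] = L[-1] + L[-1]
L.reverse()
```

append L[0]+L[1] = 8+5 = 13 → [8, 5, 6, 8, 6, 13]
L[-3] = L[-1]*L[0] = 13*8 = 104 → [8, 5, 6, 104, 6, 13]
append L[-1]+L[5] = 13+13 = 26 → [8, 5, 6, 104, 6, 13, 26]
L[-4] = L[-1]+L[-1] = 26+26 = 52 → [8, 5, 6, 52, 6, 13, 26]
reverse → [26, 13, 6, 52, 6, 5, 8]

[26, 13, 6, 52, 6, 5, 8]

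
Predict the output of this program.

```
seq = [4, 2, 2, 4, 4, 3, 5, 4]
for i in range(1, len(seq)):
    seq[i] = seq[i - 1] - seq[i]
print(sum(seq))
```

i=1: seq[1] = 4-2 = 2 → [4, 2, 2, 4, 4, 3, 5, 4]
i=2: seq[2] = 2-2 = 0 → [4, 2, 0, 4, 4, 3, 5, 4]
i=3: seq[3] = 0-4 = -4 → [4, 2, 0, -4, 4, 3, 5, 4]
i=4: seq[4] = (-4)-4 = -8 → [4, 2, 0, -4, -8, 3, 5, 4]
i=5: seq[5] = (-8)-3 = -11 → [4, 2, 0, -4, -8, -11, 5, 4]
i=6: seq[6] = (-11)-5 = -16 → [4, 2, 0, -4, -8, -11, -16, 4]
i=7: seq[7] = (-16)-4 = -20 → [4, 2, 0, -4, -8, -11, -16, -20]
sum = -53

-53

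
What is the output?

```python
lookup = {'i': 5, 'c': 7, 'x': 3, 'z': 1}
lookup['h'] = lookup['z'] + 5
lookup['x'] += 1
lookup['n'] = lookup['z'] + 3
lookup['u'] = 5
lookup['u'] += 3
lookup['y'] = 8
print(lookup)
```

{'i': 5, 'c': 7, 'x': 4, 'z': 1, 'h': 6, 'n': 4, 'u': 8, 'y': 8}

lookup['h'] = lookup['z']+5 = 6 → {'i': 5, 'c': 7, 'x': 3, 'z': 1, 'h': 6}
lookup['x'] = 3+1 = 4 → {'i': 5, 'c': 7, 'x': 4, 'z': 1, 'h': 6}
lookup['n'] = lookup['z']+3 = 4 → {'i': 5, 'c': 7, 'x': 4, 'z': 1, 'h': 6, 'n': 4}
lookup['u'] = 5 → {'i': 5, 'c': 7, 'x': 4, 'z': 1, 'h': 6, 'n': 4, 'u': 5}
lookup['u'] = 5+3 = 8 → {'i': 5, 'c': 7, 'x': 4, 'z': 1, 'h': 6, 'n': 4, 'u': 8}
lookup['y'] = 8 → {'i': 5, 'c': 7, 'x': 4, 'z': 1, 'h': 6, 'n': 4, 'u': 8, 'y': 8}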